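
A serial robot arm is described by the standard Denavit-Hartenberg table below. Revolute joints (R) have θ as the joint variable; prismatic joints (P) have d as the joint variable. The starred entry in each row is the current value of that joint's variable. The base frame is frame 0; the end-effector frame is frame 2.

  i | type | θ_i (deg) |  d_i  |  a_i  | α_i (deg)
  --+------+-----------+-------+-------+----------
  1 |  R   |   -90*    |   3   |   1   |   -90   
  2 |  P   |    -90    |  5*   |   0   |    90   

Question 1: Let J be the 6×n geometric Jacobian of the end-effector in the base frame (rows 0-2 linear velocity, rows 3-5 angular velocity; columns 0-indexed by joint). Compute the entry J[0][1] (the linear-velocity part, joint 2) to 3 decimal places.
prismatic axis z_1 = (1.0000,0.0000,0.0000)
J_v[:, 1] = z_1; J_ω[:, 1] = (0,0,0)
entry J[0][1] = 1.0000

1.000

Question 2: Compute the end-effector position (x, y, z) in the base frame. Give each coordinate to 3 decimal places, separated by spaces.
after link 1: o_1 = (0.0000, -1.0000, 3.0000)
after link 2: o_2 = (5.0000, -1.0000, 3.0000)

5.000 -1.000 3.000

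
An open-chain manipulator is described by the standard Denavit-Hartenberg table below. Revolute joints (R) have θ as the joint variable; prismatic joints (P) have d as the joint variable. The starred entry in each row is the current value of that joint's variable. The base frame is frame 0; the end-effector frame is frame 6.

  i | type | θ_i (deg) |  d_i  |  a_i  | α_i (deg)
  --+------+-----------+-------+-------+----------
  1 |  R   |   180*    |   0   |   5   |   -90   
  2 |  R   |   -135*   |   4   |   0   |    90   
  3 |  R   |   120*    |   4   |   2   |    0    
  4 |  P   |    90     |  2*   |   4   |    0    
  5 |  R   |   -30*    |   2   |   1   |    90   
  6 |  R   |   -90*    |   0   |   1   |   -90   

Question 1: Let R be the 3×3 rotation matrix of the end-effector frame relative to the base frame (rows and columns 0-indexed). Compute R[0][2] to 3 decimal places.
-0.707

End-effector z-axis (col 2 of R) = (-0.7071,-0.0000,-0.7071)
R[0][2] = -0.7071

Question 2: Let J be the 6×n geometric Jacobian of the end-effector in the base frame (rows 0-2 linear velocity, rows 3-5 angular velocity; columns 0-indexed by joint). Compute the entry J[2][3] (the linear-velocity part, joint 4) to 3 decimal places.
-0.707

prismatic axis z_3 = (0.7071,-0.0000,-0.7071)
J_v[:, 3] = z_3; J_ω[:, 3] = (0,0,0)
entry J[2][3] = -0.7071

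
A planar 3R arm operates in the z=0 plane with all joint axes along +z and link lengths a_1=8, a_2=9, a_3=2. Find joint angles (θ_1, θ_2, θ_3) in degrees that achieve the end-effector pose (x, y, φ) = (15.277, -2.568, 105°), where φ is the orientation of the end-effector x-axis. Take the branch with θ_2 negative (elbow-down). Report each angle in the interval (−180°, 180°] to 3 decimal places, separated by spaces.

wrist centre = target − a_3·(cos φ, sin φ) = (15.7946, -4.4999)
cos θ_2 = (269.7193−8²−9²)/(2·8·9) = 0.8661; θ_2 = -29.9908° (elbow-down)
β = atan2(-4.4999,15.7946) = -15.9021°; ψ = atan2(-4.4987,15.7950) = -15.8981°
θ_1 = β − ψ = -0.0040°
θ_3 = φ − θ_1 − θ_2 = 134.9948° (wrapped to (-180°,180°])

-0.004 -29.991 134.995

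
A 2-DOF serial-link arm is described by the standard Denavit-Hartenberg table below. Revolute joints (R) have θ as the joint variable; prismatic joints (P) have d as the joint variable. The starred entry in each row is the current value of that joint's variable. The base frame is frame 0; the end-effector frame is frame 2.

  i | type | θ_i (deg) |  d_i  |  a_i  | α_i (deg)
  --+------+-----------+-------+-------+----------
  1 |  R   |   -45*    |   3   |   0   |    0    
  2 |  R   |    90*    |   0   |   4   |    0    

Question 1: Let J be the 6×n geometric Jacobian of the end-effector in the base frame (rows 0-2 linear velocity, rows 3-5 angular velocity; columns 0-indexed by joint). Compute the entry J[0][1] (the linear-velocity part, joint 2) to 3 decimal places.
-2.828

axis z_1 = (0.0000,0.0000,1.0000); lever o_n−o_1 = (2.8284,2.8284,0.0000)
cross product → J_v[:, 1] = (-2.8284,2.8284,0.0000)
J_ω[:, 1] = z_1
entry J[0][1] = -2.8284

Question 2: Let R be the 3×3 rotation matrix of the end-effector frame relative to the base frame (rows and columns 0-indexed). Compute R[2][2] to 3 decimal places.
End-effector z-axis (col 2 of R) = (0.0000,0.0000,1.0000)
R[2][2] = 1.0000

1.000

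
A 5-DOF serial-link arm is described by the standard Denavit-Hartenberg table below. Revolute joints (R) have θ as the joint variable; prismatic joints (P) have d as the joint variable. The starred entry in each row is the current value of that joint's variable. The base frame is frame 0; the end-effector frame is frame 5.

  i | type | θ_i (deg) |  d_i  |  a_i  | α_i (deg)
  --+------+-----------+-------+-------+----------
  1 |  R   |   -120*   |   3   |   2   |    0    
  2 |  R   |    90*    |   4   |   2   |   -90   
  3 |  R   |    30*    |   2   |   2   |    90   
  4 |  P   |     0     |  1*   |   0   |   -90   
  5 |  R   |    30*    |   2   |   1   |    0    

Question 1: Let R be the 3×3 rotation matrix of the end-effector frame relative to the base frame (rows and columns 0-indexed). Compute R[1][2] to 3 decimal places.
0.866

End-effector z-axis (col 2 of R) = (0.5000,0.8660,0.0000)
R[1][2] = 0.8660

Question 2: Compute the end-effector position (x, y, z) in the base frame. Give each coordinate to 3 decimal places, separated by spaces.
after link 1: o_1 = (-1.0000, -1.7321, 3.0000)
after link 2: o_2 = (0.7321, -2.7321, 7.0000)
after link 3: o_3 = (3.2321, -1.8660, 6.0000)
after link 4: o_4 = (3.6651, -2.1160, 6.8660)
after link 5: o_5 = (5.0981, -0.6340, 6.0000)

5.098 -0.634 6.000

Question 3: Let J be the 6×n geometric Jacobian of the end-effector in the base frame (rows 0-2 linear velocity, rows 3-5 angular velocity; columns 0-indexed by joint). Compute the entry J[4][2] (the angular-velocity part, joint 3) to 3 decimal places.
0.866

axis z_2 = (0.5000,0.8660,0.0000); lever o_n−o_2 = (4.3660,2.0981,-1.0000)
cross product → J_v[:, 2] = (-0.8660,0.5000,-2.7321)
J_ω[:, 2] = z_2
entry J[4][2] = 0.8660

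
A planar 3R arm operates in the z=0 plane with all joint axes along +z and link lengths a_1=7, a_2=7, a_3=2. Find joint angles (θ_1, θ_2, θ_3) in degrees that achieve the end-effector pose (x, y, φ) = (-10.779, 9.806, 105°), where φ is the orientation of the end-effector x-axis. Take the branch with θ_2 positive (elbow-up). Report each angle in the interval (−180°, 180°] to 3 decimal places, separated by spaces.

119.999 44.999 -59.998

wrist centre = target − a_3·(cos φ, sin φ) = (-10.2614, 7.8741)
cos θ_2 = (167.2978−7²−7²)/(2·7·7) = 0.7071; θ_2 = 44.9989° (elbow-up)
β = atan2(7.8741,-10.2614) = 142.4988°; ψ = atan2(4.9497,11.9498) = 22.4995°
θ_1 = β − ψ = 119.9994°
θ_3 = φ − θ_1 − θ_2 = -59.9983° (wrapped to (-180°,180°])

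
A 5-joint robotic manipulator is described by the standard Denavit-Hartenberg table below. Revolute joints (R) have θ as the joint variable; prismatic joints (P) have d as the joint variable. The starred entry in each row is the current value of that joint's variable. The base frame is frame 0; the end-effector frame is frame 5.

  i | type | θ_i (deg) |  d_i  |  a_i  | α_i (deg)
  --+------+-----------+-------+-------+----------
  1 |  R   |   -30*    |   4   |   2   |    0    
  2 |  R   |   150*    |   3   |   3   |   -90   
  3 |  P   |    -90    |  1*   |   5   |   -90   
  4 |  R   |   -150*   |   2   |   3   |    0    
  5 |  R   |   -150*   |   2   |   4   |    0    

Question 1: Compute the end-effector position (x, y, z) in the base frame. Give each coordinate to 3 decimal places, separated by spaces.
after link 1: o_1 = (1.7321, -1.0000, 4.0000)
after link 2: o_2 = (0.2321, 1.5981, 7.0000)
after link 3: o_3 = (-0.6340, 1.0981, 12.0000)
after link 4: o_4 = (-2.9330, 2.0801, 9.4019)
after link 5: o_5 = (-0.9330, 5.5442, 11.4019)

-0.933 5.544 11.402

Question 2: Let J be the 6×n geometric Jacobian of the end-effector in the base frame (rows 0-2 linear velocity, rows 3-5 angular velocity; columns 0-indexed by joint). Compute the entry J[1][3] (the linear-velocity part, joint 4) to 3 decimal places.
-0.299

axis z_3 = (-0.5000,0.8660,-0.0000); lever o_n−o_3 = (-0.2990,4.4462,-0.5981)
cross product → J_v[:, 3] = (-0.5179,-0.2990,-1.9641)
J_ω[:, 3] = z_3
entry J[1][3] = -0.2990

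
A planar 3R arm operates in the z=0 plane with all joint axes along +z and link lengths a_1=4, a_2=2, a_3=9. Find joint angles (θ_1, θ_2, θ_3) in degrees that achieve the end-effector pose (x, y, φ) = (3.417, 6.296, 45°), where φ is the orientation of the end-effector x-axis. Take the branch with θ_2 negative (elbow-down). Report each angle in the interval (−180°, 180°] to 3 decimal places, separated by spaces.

-150.001 -134.985 -30.014

wrist centre = target − a_3·(cos φ, sin φ) = (-2.9470, -0.0680)
cos θ_2 = (8.6892−4²−2²)/(2·4·2) = -0.7069; θ_2 = -134.9853° (elbow-down)
β = atan2(-0.0680,-2.9470) = -178.6789°; ψ = atan2(-1.4146,2.5861) = -28.6779°
θ_1 = β − ψ = -150.0011°
θ_3 = φ − θ_1 − θ_2 = -30.0137° (wrapped to (-180°,180°])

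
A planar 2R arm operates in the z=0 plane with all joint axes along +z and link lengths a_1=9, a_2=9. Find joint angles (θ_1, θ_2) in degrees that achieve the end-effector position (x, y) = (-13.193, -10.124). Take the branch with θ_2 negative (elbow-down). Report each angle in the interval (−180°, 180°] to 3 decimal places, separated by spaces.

cos θ_2 = (276.5506−9²−9²)/(2·9·9) = 0.7071; θ_2 = -45.0003° (elbow-down)
β = atan2(-10.1240,-13.1930) = -142.4982°; ψ = atan2(-6.3640,15.3639) = -22.5002°
θ_1 = β − ψ = -119.9980°

-119.998 -45.000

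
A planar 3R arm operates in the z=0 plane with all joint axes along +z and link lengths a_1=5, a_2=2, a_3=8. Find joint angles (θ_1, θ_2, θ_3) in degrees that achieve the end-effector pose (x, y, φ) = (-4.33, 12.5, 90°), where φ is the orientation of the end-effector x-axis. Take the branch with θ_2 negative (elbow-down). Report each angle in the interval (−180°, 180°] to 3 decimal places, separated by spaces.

150.000 -60.004 0.004

wrist centre = target − a_3·(cos φ, sin φ) = (-4.3300, 4.5000)
cos θ_2 = (38.9989−5²−2²)/(2·5·2) = 0.4999; θ_2 = -60.0036° (elbow-down)
β = atan2(4.5000,-4.3300) = 133.8970°; ψ = atan2(-1.7321,5.9999) = -16.1030°
θ_1 = β − ψ = 150.0000°
θ_3 = φ − θ_1 − θ_2 = 0.0036° (wrapped to (-180°,180°])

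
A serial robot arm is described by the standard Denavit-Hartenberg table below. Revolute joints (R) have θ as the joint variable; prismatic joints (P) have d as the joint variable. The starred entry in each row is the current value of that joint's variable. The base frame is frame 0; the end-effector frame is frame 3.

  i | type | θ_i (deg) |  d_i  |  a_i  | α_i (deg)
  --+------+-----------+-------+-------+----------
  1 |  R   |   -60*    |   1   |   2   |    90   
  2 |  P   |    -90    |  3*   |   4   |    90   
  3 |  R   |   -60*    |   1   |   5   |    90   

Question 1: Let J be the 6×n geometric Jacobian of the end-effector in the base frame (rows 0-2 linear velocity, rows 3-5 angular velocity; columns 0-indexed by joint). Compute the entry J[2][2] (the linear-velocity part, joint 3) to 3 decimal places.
-4.330

axis z_2 = (-0.5000,0.8660,-0.0000); lever o_n−o_2 = (3.2500,3.0311,-2.5000)
cross product → J_v[:, 2] = (-2.1651,-1.2500,-4.3301)
J_ω[:, 2] = z_2
entry J[2][2] = -4.3301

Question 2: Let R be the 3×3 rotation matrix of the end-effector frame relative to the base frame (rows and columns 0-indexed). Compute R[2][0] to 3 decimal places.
End-effector x-axis (col 0 of R) = (0.7500,0.4330,-0.5000)
R[2][0] = -0.5000

-0.500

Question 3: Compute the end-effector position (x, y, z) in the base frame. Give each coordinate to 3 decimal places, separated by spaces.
after link 1: o_1 = (1.0000, -1.7321, 1.0000)
after link 2: o_2 = (-1.5981, -3.2321, -3.0000)
after link 3: o_3 = (1.6519, -0.2010, -5.5000)

1.652 -0.201 -5.500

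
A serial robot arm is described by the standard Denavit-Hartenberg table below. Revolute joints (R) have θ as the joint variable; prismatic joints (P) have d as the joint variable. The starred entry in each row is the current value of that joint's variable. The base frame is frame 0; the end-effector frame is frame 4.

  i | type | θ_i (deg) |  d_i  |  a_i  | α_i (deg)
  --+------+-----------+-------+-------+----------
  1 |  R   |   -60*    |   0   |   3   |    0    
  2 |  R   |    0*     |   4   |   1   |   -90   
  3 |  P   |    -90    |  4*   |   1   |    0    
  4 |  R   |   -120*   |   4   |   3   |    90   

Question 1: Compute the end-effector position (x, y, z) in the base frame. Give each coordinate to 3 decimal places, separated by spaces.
after link 1: o_1 = (1.5000, -2.5981, 0.0000)
after link 2: o_2 = (2.0000, -3.4641, 4.0000)
after link 3: o_3 = (5.4641, -1.4641, 5.0000)
after link 4: o_4 = (7.6292, 2.7859, 3.5000)

7.629 2.786 3.500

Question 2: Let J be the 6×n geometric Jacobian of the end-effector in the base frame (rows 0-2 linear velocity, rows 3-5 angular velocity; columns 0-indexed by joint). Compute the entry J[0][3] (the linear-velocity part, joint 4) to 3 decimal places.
axis z_3 = (0.8660,0.5000,0.0000); lever o_n−o_3 = (2.1651,4.2500,-1.5000)
cross product → J_v[:, 3] = (-0.7500,1.2990,2.5981)
J_ω[:, 3] = z_3
entry J[0][3] = -0.7500

-0.750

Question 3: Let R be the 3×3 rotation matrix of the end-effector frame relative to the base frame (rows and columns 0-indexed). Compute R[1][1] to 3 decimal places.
End-effector y-axis (col 1 of R) = (0.8660,0.5000,0.0000)
R[1][1] = 0.5000

0.500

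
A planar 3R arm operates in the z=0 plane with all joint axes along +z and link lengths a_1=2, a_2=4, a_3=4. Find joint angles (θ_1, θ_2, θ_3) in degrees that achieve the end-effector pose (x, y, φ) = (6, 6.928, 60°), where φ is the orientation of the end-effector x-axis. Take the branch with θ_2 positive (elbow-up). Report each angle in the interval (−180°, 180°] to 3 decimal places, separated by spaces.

-0.006 60.006 0.000

wrist centre = target − a_3·(cos φ, sin φ) = (4.0000, 3.4639)
cos θ_2 = (27.9986−2²−4²)/(2·2·4) = 0.4999; θ_2 = 60.0058° (elbow-up)
β = atan2(3.4639,4.0000) = 40.8917°; ψ = atan2(3.4643,3.9996) = 40.8976°
θ_1 = β − ψ = -0.0058°
θ_3 = φ − θ_1 − θ_2 = 0.0000° (wrapped to (-180°,180°])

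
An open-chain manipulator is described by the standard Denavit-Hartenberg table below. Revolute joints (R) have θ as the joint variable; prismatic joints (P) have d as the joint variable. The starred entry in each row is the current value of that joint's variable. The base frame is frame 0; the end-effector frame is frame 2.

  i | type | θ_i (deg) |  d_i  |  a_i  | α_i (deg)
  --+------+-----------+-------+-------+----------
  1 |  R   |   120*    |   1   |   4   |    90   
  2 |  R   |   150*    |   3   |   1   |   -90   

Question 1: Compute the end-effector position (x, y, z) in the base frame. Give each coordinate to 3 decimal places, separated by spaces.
after link 1: o_1 = (-2.0000, 3.4641, 1.0000)
after link 2: o_2 = (1.0311, 4.2141, 1.5000)

1.031 4.214 1.500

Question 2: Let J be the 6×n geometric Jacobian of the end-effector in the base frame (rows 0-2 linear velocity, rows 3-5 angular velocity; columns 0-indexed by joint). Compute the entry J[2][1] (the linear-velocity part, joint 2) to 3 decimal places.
axis z_1 = (0.8660,0.5000,0.0000); lever o_n−o_1 = (3.0311,0.7500,0.5000)
cross product → J_v[:, 1] = (0.2500,-0.4330,-0.8660)
J_ω[:, 1] = z_1
entry J[2][1] = -0.8660

-0.866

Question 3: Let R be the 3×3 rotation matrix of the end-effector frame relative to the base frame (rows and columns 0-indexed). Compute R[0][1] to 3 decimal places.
-0.866

End-effector y-axis (col 1 of R) = (-0.8660,-0.5000,-0.0000)
R[0][1] = -0.8660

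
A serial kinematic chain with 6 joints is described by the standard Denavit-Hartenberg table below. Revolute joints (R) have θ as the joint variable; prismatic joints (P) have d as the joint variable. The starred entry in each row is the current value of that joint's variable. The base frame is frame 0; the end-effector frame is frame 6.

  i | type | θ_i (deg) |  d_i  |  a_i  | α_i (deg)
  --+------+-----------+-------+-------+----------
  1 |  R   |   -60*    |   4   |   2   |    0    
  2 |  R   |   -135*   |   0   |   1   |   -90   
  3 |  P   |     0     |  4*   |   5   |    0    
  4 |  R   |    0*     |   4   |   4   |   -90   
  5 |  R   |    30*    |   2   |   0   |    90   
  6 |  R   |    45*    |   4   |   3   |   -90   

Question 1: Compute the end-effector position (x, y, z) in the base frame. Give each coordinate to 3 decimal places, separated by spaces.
-15.058 -8.200 -0.121

after link 1: o_1 = (1.0000, -1.7321, 4.0000)
after link 2: o_2 = (0.0341, -1.4732, 4.0000)
after link 3: o_3 = (-5.8308, -4.0428, 4.0000)
after link 4: o_4 = (-10.7298, -6.8713, 4.0000)
after link 5: o_5 = (-10.7298, -6.8713, 2.0000)
after link 6: o_6 = (-15.0582, -8.1997, -0.1213)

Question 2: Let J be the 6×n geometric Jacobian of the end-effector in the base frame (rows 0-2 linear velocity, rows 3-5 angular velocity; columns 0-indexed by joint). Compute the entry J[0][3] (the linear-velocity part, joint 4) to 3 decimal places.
3.981

axis z_3 = (-0.2588,-0.9659,0.0000); lever o_n−o_3 = (-9.2274,-4.1569,-4.1213)
cross product → J_v[:, 3] = (3.9809,-1.0667,-7.8371)
J_ω[:, 3] = z_3
entry J[0][3] = 3.9809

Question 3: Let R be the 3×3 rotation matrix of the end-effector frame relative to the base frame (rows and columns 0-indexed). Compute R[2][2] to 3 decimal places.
-0.707

End-effector z-axis (col 2 of R) = (0.5000,-0.5000,-0.7071)
R[2][2] = -0.7071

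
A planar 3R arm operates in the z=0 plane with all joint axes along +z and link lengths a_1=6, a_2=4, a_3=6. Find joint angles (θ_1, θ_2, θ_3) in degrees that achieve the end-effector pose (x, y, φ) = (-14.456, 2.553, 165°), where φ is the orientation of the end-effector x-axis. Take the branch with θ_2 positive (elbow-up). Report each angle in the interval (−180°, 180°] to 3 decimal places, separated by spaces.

wrist centre = target − a_3·(cos φ, sin φ) = (-8.6604, 1.0001)
cos θ_2 = (76.0035−6²−4²)/(2·6·4) = 0.5001; θ_2 = 59.9952° (elbow-up)
β = atan2(1.0001,-8.6604) = 173.4128°; ψ = atan2(3.4639,8.0003) = 23.4115°
θ_1 = β − ψ = 150.0014°
θ_3 = φ − θ_1 − θ_2 = -44.9966° (wrapped to (-180°,180°])

150.001 59.995 -44.997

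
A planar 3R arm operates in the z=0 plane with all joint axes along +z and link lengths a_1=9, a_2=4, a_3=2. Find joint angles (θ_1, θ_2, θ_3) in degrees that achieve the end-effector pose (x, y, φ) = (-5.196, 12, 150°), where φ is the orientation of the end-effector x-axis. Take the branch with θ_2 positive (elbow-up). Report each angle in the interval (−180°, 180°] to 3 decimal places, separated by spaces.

89.999 60.001 0.000

wrist centre = target − a_3·(cos φ, sin φ) = (-3.4639, 11.0000)
cos θ_2 = (132.9989−9²−4²)/(2·9·4) = 0.5000; θ_2 = 60.0010° (elbow-up)
β = atan2(11.0000,-3.4639) = 107.4794°; ψ = atan2(3.4641,10.9999) = 17.4804°
θ_1 = β − ψ = 89.9990°
θ_3 = φ − θ_1 − θ_2 = 0.0000° (wrapped to (-180°,180°])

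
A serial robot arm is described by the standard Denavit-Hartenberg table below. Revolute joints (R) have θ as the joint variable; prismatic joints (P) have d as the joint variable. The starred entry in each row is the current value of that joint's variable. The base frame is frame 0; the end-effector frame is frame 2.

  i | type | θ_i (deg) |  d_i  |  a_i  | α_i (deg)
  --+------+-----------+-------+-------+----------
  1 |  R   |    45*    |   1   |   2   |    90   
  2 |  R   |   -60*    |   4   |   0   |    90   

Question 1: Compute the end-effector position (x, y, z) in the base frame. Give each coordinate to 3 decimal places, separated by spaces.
after link 1: o_1 = (1.4142, 1.4142, 1.0000)
after link 2: o_2 = (4.2426, -1.4142, 1.0000)

4.243 -1.414 1.000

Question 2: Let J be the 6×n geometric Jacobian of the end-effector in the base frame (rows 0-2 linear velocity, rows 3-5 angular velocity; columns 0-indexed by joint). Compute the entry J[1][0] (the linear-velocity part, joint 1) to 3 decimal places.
4.243

axis z_0 = ẑ; lever o_n−o_0 = (4.2426,-1.4142,1.0000)
cross product → J_v[:, 0] = (1.4142,4.2426,-0.0000)
J_ω[:, 0] = z_0
entry J[1][0] = 4.2426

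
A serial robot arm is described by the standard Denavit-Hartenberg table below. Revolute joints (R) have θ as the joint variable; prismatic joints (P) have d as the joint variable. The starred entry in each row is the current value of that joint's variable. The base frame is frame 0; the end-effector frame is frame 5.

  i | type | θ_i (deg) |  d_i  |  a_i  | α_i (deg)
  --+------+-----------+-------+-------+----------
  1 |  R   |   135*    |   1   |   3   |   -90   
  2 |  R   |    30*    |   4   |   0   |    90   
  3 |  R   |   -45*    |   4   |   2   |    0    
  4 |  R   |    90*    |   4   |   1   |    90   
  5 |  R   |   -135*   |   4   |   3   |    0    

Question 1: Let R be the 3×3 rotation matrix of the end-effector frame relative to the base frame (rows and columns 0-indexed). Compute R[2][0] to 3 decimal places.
-0.362

End-effector x-axis (col 0 of R) = (0.9097,-0.2026,-0.3624)
R[2][0] = -0.3624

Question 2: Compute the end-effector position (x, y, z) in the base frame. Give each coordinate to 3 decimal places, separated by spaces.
-5.580 7.045 4.366

after link 1: o_1 = (-2.1213, 2.1213, 1.0000)
after link 2: o_2 = (-4.9497, -0.7071, 1.0000)
after link 3: o_3 = (-6.2300, 2.5731, 3.7570)
after link 4: o_4 = (-8.5772, 3.9204, 6.8675)
after link 5: o_5 = (-5.5800, 7.0445, 4.3662)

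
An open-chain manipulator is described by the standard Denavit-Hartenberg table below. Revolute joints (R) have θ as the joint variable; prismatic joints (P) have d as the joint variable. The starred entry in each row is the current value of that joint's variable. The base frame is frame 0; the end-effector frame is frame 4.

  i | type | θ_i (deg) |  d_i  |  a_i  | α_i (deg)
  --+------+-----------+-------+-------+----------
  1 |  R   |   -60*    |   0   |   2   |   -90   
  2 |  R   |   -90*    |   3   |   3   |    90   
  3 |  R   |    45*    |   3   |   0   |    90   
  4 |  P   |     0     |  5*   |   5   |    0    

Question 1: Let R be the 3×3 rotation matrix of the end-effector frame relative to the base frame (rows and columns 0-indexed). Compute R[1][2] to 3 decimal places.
-0.354

End-effector z-axis (col 2 of R) = (-0.6124,-0.3536,0.7071)
R[1][2] = -0.3536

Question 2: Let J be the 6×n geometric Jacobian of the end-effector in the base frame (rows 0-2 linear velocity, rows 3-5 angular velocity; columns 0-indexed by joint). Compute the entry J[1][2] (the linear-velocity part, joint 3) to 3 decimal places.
axis z_2 = (-0.5000,0.8660,0.0000); lever o_n−o_2 = (-1.5000,2.5981,7.0711)
cross product → J_v[:, 2] = (6.1237,3.5355,0.0000)
J_ω[:, 2] = z_2
entry J[1][2] = 3.5355

3.536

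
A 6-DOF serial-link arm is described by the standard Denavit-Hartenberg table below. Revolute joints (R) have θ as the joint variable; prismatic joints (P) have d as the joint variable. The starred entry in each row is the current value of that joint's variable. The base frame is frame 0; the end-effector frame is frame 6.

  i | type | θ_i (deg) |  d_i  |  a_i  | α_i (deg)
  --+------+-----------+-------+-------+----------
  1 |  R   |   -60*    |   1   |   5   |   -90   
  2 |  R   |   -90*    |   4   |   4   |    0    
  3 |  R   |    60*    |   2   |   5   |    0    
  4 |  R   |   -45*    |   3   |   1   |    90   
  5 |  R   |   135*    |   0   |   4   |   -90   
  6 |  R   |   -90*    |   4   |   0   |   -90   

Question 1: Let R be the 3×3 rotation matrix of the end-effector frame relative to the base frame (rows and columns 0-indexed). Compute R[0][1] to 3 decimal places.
0.704

End-effector y-axis (col 1 of R) = (0.7039,0.1951,0.6830)
R[0][1] = 0.7039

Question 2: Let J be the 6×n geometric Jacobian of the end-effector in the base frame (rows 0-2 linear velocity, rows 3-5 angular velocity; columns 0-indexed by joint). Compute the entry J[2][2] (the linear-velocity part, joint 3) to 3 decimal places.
axis z_2 = (0.8660,0.5000,0.0000); lever o_n−o_2 = (5.8925,-0.2062,-1.9982)
cross product → J_v[:, 2] = (-0.9991,1.7305,-3.1248)
J_ω[:, 2] = z_2
entry J[2][2] = -3.1248

-3.125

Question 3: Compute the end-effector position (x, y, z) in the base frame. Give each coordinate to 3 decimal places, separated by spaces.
11.857 -2.536 3.002

after link 1: o_1 = (2.5000, -4.3301, 1.0000)
after link 2: o_2 = (5.9641, -2.3301, 5.0000)
after link 3: o_3 = (9.8612, -5.0801, 7.5000)
after link 4: o_4 = (12.5887, -3.8043, 8.4659)
after link 5: o_5 = (14.6722, -1.7561, 5.7339)
after link 6: o_6 = (11.8567, -2.5363, 3.0018)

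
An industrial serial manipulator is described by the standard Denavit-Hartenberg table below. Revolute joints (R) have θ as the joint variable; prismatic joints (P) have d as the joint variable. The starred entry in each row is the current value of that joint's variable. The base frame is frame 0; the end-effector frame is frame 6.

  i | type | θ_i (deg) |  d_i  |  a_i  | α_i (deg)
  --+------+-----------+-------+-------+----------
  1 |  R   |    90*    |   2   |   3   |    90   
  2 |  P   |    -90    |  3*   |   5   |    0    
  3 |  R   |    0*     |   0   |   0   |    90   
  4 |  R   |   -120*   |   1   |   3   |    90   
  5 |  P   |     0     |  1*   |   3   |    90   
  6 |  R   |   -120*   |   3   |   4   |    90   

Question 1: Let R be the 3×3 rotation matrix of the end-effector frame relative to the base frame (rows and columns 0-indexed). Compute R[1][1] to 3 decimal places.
1.000

End-effector y-axis (col 1 of R) = (-0.0000,1.0000,0.0000)
R[1][1] = 1.0000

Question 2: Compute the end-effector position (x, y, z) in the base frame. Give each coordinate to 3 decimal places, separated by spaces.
-1.696 5.000 -3.134

after link 1: o_1 = (0.0000, 3.0000, 2.0000)
after link 2: o_2 = (3.0000, 3.0000, -3.0000)
after link 3: o_3 = (3.0000, 3.0000, -3.0000)
after link 4: o_4 = (0.4019, 2.0000, -1.5000)
after link 5: o_5 = (-1.6962, 2.0000, 0.8660)
after link 6: o_6 = (-1.6962, 5.0000, -3.1340)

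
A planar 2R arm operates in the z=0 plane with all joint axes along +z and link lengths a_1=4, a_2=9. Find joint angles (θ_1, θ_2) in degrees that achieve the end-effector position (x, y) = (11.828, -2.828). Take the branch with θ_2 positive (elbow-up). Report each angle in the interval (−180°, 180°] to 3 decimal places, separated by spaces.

cos θ_2 = (147.8992−4²−9²)/(2·4·9) = 0.7069; θ_2 = 45.0141° (elbow-up)
β = atan2(-2.8280,11.8280) = -13.4466°; ψ = atan2(6.3655,10.3624) = 31.5620°
θ_1 = β − ψ = -45.0087°

-45.009 45.014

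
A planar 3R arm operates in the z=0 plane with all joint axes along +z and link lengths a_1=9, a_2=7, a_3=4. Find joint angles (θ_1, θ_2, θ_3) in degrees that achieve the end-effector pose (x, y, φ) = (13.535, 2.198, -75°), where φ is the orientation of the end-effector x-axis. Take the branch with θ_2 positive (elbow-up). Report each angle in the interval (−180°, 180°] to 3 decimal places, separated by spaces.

-0.004 60.007 -135.003

wrist centre = target − a_3·(cos φ, sin φ) = (12.4997, 6.0617)
cos θ_2 = (192.9873−9²−7²)/(2·9·7) = 0.4999; θ_2 = 60.0066° (elbow-up)
β = atan2(6.0617,12.4997) = 25.8709°; ψ = atan2(6.0626,12.4993) = 25.8750°
θ_1 = β − ψ = -0.0040°
θ_3 = φ − θ_1 − θ_2 = -135.0026° (wrapped to (-180°,180°])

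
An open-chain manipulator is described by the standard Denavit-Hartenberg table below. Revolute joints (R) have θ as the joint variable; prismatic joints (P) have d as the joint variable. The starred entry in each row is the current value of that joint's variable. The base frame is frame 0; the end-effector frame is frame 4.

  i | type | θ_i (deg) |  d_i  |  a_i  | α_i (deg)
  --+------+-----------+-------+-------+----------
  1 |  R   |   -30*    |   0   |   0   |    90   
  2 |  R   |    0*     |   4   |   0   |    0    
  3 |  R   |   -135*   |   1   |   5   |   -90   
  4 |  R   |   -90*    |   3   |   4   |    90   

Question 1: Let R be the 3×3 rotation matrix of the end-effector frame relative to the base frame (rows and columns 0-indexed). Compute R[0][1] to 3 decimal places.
End-effector y-axis (col 1 of R) = (0.6124,-0.3536,-0.7071)
R[0][1] = 0.6124

0.612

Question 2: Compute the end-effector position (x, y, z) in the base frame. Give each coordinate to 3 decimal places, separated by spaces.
after link 1: o_1 = (0.0000, 0.0000, 0.0000)
after link 2: o_2 = (-2.0000, -3.4641, 0.0000)
after link 3: o_3 = (-5.5619, -2.5624, -3.5355)
after link 4: o_4 = (-5.7247, -7.0871, -5.6569)

-5.725 -7.087 -5.657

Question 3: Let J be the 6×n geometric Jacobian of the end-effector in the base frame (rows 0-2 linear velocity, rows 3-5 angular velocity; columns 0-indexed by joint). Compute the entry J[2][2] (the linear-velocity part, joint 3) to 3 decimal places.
-1.414

axis z_2 = (-0.5000,-0.8660,0.0000); lever o_n−o_2 = (-3.7247,-3.6230,-5.6569)
cross product → J_v[:, 2] = (4.8990,-2.8284,-1.4142)
J_ω[:, 2] = z_2
entry J[2][2] = -1.4142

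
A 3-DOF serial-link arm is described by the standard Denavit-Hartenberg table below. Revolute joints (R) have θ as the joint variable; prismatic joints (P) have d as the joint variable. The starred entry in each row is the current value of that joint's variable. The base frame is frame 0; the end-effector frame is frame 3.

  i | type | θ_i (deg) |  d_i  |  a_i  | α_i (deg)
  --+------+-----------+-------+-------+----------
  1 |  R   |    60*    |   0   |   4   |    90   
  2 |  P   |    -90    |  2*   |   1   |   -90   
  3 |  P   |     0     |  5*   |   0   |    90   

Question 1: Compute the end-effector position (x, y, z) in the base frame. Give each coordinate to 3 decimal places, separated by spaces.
after link 1: o_1 = (2.0000, 3.4641, 0.0000)
after link 2: o_2 = (3.7321, 2.4641, -1.0000)
after link 3: o_3 = (6.2321, 6.7942, -1.0000)

6.232 6.794 -1.000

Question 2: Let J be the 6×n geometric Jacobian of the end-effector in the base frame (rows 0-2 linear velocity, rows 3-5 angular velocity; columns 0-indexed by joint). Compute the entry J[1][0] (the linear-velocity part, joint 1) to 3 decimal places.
axis z_0 = ẑ; lever o_n−o_0 = (6.2321,6.7942,-1.0000)
cross product → J_v[:, 0] = (-6.7942,6.2321,0.0000)
J_ω[:, 0] = z_0
entry J[1][0] = 6.2321

6.232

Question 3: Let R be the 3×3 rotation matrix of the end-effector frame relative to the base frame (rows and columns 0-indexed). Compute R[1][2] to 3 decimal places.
-0.500

End-effector z-axis (col 2 of R) = (0.8660,-0.5000,0.0000)
R[1][2] = -0.5000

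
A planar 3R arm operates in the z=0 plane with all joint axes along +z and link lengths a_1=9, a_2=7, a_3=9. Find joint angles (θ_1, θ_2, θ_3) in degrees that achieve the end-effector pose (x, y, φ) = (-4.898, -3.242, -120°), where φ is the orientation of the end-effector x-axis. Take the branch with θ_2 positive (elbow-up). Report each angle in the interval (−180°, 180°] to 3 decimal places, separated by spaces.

wrist centre = target − a_3·(cos φ, sin φ) = (-0.3980, 4.5522)
cos θ_2 = (20.8812−9²−7²)/(2·9·7) = -0.8660; θ_2 = 149.9996° (elbow-up)
β = atan2(4.5522,-0.3980) = 94.9966°; ψ = atan2(3.5000,2.9378) = 49.9907°
θ_1 = β − ψ = 45.0059°
θ_3 = φ − θ_1 − θ_2 = 44.9945° (wrapped to (-180°,180°])

45.006 150.000 44.994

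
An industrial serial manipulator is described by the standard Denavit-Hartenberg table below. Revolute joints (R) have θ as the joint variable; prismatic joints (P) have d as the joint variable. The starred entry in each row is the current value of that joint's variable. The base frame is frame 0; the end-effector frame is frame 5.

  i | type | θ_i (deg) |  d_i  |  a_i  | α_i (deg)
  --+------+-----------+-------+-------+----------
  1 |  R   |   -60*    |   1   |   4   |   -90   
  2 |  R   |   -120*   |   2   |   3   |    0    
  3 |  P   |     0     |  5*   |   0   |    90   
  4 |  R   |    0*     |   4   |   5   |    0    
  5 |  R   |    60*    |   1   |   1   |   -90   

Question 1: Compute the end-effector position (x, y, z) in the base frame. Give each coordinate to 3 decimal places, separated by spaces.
after link 1: o_1 = (2.0000, -3.4641, 1.0000)
after link 2: o_2 = (2.9821, -1.1651, 3.5981)
after link 3: o_3 = (7.3122, 1.3349, 3.5981)
after link 4: o_4 = (4.3301, 6.5000, 5.9282)
after link 5: o_5 = (4.5221, 7.8995, 5.8612)

4.522 7.900 5.861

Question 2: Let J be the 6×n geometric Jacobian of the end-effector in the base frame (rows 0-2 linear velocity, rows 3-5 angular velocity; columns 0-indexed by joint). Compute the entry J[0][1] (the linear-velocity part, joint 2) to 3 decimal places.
axis z_1 = (0.8660,0.5000,0.0000); lever o_n−o_1 = (2.5221,11.3636,4.8612)
cross product → J_v[:, 1] = (2.4306,-4.2099,8.5801)
J_ω[:, 1] = z_1
entry J[0][1] = 2.4306

2.431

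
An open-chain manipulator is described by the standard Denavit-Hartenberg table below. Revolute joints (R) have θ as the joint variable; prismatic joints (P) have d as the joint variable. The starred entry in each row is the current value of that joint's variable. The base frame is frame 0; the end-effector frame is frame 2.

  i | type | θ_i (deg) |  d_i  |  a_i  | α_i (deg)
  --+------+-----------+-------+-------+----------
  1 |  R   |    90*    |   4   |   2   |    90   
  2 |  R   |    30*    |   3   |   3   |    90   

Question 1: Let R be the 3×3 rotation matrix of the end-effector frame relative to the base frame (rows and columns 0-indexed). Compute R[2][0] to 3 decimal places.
End-effector x-axis (col 0 of R) = (0.0000,0.8660,0.5000)
R[2][0] = 0.5000

0.500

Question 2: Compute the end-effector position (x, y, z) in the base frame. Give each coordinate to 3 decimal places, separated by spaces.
3.000 4.598 5.500

after link 1: o_1 = (0.0000, 2.0000, 4.0000)
after link 2: o_2 = (3.0000, 4.5981, 5.5000)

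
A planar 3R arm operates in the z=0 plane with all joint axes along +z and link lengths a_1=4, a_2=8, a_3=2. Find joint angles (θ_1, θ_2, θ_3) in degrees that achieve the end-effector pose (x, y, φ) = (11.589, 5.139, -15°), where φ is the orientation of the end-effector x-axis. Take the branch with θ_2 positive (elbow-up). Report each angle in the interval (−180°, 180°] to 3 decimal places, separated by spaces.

0.001 44.996 -59.997

wrist centre = target − a_3·(cos φ, sin φ) = (9.6571, 5.6566)
cos θ_2 = (125.2581−4²−8²)/(2·4·8) = 0.7072; θ_2 = 44.9959° (elbow-up)
β = atan2(5.6566,9.6571) = 30.3595°; ψ = atan2(5.6564,9.6573) = 30.3584°
θ_1 = β − ψ = 0.0011°
θ_3 = φ − θ_1 − θ_2 = -59.9970° (wrapped to (-180°,180°])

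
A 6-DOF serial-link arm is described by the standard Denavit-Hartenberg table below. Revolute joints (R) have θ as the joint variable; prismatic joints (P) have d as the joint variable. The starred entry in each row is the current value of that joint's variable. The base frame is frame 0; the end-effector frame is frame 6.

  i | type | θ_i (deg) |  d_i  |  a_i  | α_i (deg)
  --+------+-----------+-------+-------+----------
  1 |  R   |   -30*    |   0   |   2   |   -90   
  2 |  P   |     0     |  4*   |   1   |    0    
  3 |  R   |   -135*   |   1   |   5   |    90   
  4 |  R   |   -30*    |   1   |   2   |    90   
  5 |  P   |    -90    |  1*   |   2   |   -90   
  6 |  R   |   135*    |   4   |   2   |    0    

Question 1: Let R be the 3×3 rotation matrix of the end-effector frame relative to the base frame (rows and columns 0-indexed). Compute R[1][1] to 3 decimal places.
End-effector y-axis (col 1 of R) = (-0.5227,-0.4053,-0.7500)
R[1][1] = -0.4053

-0.405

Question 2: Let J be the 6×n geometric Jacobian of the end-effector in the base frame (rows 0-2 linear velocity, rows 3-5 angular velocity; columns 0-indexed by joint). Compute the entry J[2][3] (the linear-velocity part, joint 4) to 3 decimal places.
1.868

axis z_3 = (-0.6124,0.3536,-0.7071); lever o_n−o_3 = (-4.8831,-0.2306,3.5278)
cross product → J_v[:, 3] = (1.0842,5.6132,1.8677)
J_ω[:, 3] = z_3
entry J[2][3] = 1.8677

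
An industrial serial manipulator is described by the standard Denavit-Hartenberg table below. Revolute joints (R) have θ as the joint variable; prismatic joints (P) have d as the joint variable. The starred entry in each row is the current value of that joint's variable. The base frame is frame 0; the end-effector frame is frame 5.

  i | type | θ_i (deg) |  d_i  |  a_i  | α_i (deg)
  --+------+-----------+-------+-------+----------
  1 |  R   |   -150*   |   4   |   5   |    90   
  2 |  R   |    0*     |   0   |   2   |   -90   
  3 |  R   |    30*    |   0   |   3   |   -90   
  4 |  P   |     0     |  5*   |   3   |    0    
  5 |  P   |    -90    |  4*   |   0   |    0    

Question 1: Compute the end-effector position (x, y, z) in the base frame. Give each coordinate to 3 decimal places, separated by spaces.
after link 1: o_1 = (-4.3301, -2.5000, 4.0000)
after link 2: o_2 = (-6.0622, -3.5000, 4.0000)
after link 3: o_3 = (-7.5622, -6.0981, 4.0000)
after link 4: o_4 = (-4.7321, -11.1962, 4.0000)
after link 5: o_5 = (-1.2679, -13.1962, 4.0000)

-1.268 -13.196 4.000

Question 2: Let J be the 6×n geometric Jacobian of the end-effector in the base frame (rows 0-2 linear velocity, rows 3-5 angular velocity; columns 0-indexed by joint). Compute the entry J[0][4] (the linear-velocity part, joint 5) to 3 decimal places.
prismatic axis z_4 = (0.8660,-0.5000,0.0000)
J_v[:, 4] = z_4; J_ω[:, 4] = (0,0,0)
entry J[0][4] = 0.8660

0.866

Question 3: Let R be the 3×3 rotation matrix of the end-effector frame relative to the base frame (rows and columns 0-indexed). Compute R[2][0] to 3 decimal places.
1.000

End-effector x-axis (col 0 of R) = (-0.0000,-0.0000,1.0000)
R[2][0] = 1.0000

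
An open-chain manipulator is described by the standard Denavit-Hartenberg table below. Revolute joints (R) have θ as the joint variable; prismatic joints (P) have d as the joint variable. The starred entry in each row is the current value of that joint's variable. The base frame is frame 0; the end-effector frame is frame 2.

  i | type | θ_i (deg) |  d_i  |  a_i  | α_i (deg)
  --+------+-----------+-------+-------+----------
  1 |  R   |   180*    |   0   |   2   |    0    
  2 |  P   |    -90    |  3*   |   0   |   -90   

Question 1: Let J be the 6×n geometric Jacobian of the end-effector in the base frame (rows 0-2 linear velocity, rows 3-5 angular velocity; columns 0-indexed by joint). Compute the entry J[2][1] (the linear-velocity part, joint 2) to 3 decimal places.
prismatic axis z_1 = (0.0000,0.0000,1.0000)
J_v[:, 1] = z_1; J_ω[:, 1] = (0,0,0)
entry J[2][1] = 1.0000

1.000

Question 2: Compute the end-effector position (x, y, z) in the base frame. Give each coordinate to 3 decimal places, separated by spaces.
after link 1: o_1 = (-2.0000, 0.0000, 0.0000)
after link 2: o_2 = (-2.0000, 0.0000, 3.0000)

-2.000 0.000 3.000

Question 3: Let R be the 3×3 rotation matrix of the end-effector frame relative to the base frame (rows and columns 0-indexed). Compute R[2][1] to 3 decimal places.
-1.000

End-effector y-axis (col 1 of R) = (-0.0000,0.0000,-1.0000)
R[2][1] = -1.0000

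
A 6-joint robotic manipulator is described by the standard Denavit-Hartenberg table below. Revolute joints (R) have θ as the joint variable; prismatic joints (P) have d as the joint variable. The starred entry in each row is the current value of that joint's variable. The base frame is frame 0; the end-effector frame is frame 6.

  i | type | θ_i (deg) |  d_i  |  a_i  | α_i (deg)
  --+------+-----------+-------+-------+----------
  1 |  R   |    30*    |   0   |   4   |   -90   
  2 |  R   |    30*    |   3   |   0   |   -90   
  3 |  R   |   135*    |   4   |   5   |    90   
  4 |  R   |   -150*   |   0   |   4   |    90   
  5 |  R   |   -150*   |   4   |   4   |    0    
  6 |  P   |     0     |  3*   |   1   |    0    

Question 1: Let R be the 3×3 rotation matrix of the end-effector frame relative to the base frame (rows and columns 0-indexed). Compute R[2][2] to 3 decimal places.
-0.927

End-effector z-axis (col 2 of R) = (-0.2866,0.2428,-0.9268)
R[2][2] = -0.9268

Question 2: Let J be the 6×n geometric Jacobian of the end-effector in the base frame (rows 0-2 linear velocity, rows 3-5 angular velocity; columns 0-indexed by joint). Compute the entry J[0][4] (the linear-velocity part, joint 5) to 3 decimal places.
axis z_4 = (-0.2866,0.2428,-0.9268); lever o_n−o_4 = (-5.8164,-1.5210,-6.1527)
cross product → J_v[:, 4] = (-2.9033,3.6271,1.8480)
J_ω[:, 4] = z_4
entry J[0][4] = -2.9033

-2.903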